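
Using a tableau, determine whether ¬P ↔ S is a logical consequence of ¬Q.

No

Initial set: {¬Q; ¬(¬P ↔ S)}.
¬(¬P ↔ S): β-rule — branch into ¬P, ¬S  //  ¬¬P, S.
  branch 1 (add ¬P, ¬S):
    ○ open, literals {P=0, Q=0, S=0}.
  branch 2 (add ¬¬P, S):
    ○ open, literals {P=1, Q=0, S=1}.
0 branches closed, 2 open.
An open branch gives a countermodel: P=0, Q=0, S=0 (unmentioned atoms arbitrary); the premises hold there but the conclusion fails.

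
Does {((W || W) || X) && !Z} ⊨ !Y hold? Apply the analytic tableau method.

No

Initial set: {T (((W || W) || X) && !Z); F !Y}.
T (((W || W) || X) && !Z): α-rule — add T ((W || W) || X), T !Z.
T ((W || W) || X): β-rule — branch into T (W || W)  //  T X.
  branch 1 (add T (W || W)):
    T (W || W): β-rule — branch into T W  //  T W.
      branch 1.1 (add T W):
        ○ open, literals {W=T, Y=T, Z=F}.
      branch 1.2 (add T W):
        ○ open, literals {W=T, Y=T, Z=F}.
  branch 2 (add T X):
    ○ open, literals {X=T, Y=T, Z=F}.
0 branches closed, 3 open.
An open branch gives a countermodel: W=T, Y=T, Z=F (unmentioned atoms arbitrary); the premises hold there but the conclusion fails.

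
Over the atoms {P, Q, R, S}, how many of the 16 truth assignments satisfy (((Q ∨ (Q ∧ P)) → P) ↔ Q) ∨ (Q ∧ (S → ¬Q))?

6

Initial set: {((((Q ∨ (Q ∧ P)) → P) ↔ Q) ∨ (Q ∧ (S → ¬Q)))}.
((((Q ∨ (Q ∧ P)) → P) ↔ Q) ∨ (Q ∧ (S → ¬Q))): β-rule — branch into (((Q ∨ (Q ∧ P)) → P) ↔ Q)  //  (Q ∧ (S → ¬Q)).
  branch 1 (add (((Q ∨ (Q ∧ P)) → P) ↔ Q)):
    (((Q ∨ (Q ∧ P)) → P) ↔ Q): β-rule — branch into ((Q ∨ (Q ∧ P)) → P), Q  //  ¬((Q ∨ (Q ∧ P)) → P), ¬Q.
      branch 1.1 (add ((Q ∨ (Q ∧ P)) → P), Q):
        ((Q ∨ (Q ∧ P)) → P): β-rule — branch into ¬(Q ∨ (Q ∧ P))  //  P.
          branch 1.1.1 (add ¬(Q ∨ (Q ∧ P))):
            ¬(Q ∨ (Q ∧ P)): α-rule — add ¬Q, ¬(Q ∧ P).
            × closes — contains both Q and ¬Q.
          branch 1.1.2 (add P):
            ○ open, literals {P=1, Q=1}.
      branch 1.2 (add ¬((Q ∨ (Q ∧ P)) → P), ¬Q):
        ¬((Q ∨ (Q ∧ P)) → P): α-rule — add (Q ∨ (Q ∧ P)), ¬P.
        (Q ∨ (Q ∧ P)): β-rule — branch into Q  //  (Q ∧ P).
          branch 1.2.1 (add Q):
            × closes — contains both Q and ¬Q.
          branch 1.2.2 (add (Q ∧ P)):
            (Q ∧ P): α-rule — add Q, P.
            × closes — contains both Q and ¬Q.
  branch 2 (add (Q ∧ (S → ¬Q))):
    (Q ∧ (S → ¬Q)): α-rule — add Q, (S → ¬Q).
    (S → ¬Q): β-rule — branch into ¬S  //  ¬Q.
      branch 2.1 (add ¬S):
        ○ open, literals {Q=1, S=0}.
      branch 2.2 (add ¬Q):
        × closes — contains both Q and ¬Q.
4 branches closed, 2 open.
Each open branch fixes some atoms; the unmentioned ones are free. Counting distinct full assignments: branch {P=1, Q=1} (R, S) contributes 4 new; branch {Q=1, S=0} (P, R) contributes 2 new. Total: 6.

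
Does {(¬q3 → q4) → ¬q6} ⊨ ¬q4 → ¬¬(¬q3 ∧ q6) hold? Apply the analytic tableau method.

No

Initial set: {((¬q3 → q4) → ¬q6); ¬(¬q4 → ¬¬(¬q3 ∧ q6))}.
¬(¬q4 → ¬¬(¬q3 ∧ q6)): α-rule — add ¬q4, ¬¬¬(¬q3 ∧ q6).
¬¬¬(¬q3 ∧ q6): drop double negation, giving ¬(¬q3 ∧ q6).
((¬q3 → q4) → ¬q6): β-rule — branch into ¬(¬q3 → q4)  //  ¬q6.
  branch 1 (add ¬(¬q3 → q4)):
    ¬(¬q3 → q4): α-rule — add ¬q3, ¬q4.
    ¬(¬q3 ∧ q6): β-rule — branch into ¬¬q3  //  ¬q6.
      branch 1.1 (add ¬¬q3):
        × closes — contains both q3 and ¬q3.
      branch 1.2 (add ¬q6):
        ○ open, literals {q3=false, q4=false, q6=false}.
  branch 2 (add ¬q6):
    ¬(¬q3 ∧ q6): β-rule — branch into ¬¬q3  //  ¬q6.
      branch 2.1 (add ¬¬q3):
        ○ open, literals {q3=true, q4=false, q6=false}.
      branch 2.2 (add ¬q6):
        ○ open, literals {q4=false, q6=false}.
1 branch closed, 3 open.
An open branch gives a countermodel: q3=false, q4=false, q6=false (unmentioned atoms arbitrary); the premises hold there but the conclusion fails.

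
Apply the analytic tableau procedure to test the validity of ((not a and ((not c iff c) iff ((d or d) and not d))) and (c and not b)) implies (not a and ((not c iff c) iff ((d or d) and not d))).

Valid

Assume the negation and expand:
Initial set: {not (((not a and ((not c iff c) iff ((d or d) and not d))) and (c and not b)) implies (not a and ((not c iff c) iff ((d or d) and not d))))}.
not (((not a and ((not c iff c) iff ((d or d) and not d))) and (c and not b)) implies (not a and ((not c iff c) iff ((d or d) and not d)))): α-rule — add ((not a and ((not c iff c) iff ((d or d) and not d))) and (c and not b)), not (not a and ((not c iff c) iff ((d or d) and not d))).
((not a and ((not c iff c) iff ((d or d) and not d))) and (c and not b)): α-rule — add (not a and ((not c iff c) iff ((d or d) and not d))), (c and not b).
(not a and ((not c iff c) iff ((d or d) and not d))): α-rule — add not a, ((not c iff c) iff ((d or d) and not d)).
(c and not b): α-rule — add c, not b.
not (not a and ((not c iff c) iff ((d or d) and not d))): β-rule — branch into not not a  //  not ((not c iff c) iff ((d or d) and not d)).
  branch 1 (add not not a):
    × closes — contains both a and not a.
  branch 2 (add not ((not c iff c) iff ((d or d) and not d))):
    ((not c iff c) iff ((d or d) and not d)): β-rule — branch into (not c iff c), ((d or d) and not d)  //  not (not c iff c), not ((d or d) and not d).
      branch 2.1 (add (not c iff c), ((d or d) and not d)):
        ((d or d) and not d): α-rule — add (d or d), not d.
        not ((not c iff c) iff ((d or d) and not d)): β-rule — branch into (not c iff c), not ((d or d) and not d)  //  not (not c iff c), ((d or d) and not d).
          branch 2.1.1 (add (not c iff c), not ((d or d) and not d)):
            (not c iff c): β-rule — branch into not c, c  //  not not c, not c.
              branch 2.1.1.1 (add not c, c):
                × closes — contains both c and not c.
              branch 2.1.1.2 (add not not c, not c):
                × closes — contains both c and not c.
          branch 2.1.2 (add not (not c iff c), ((d or d) and not d)):
            ((d or d) and not d): α-rule — add (d or d), not d.
            (not c iff c): β-rule — branch into not c, c  //  not not c, not c.
              branch 2.1.2.1 (add not c, c):
                × closes — contains both c and not c.
              branch 2.1.2.2 (add not not c, not c):
                × closes — contains both c and not c.
      branch 2.2 (add not (not c iff c), not ((d or d) and not d)):
        not ((not c iff c) iff ((d or d) and not d)): β-rule — branch into (not c iff c), not ((d or d) and not d)  //  not (not c iff c), ((d or d) and not d).
          branch 2.2.1 (add (not c iff c), not ((d or d) and not d)):
            not (not c iff c): β-rule — branch into not c, not c  //  not not c, c.
              branch 2.2.1.1 (add not c, not c):
                × closes — contains both c and not c.
              branch 2.2.1.2 (add not not c, c):
                not ((d or d) and not d): β-rule — branch into not (d or d)  //  not not d.
                  branch 2.2.1.2.1 (add not (d or d)):
                    not (d or d): α-rule — add not d, not d.
                    (not c iff c): β-rule — branch into not c, c  //  not not c, not c.
                      branch 2.2.1.2.1.1 (add not c, c):
                        × closes — contains both c and not c.
                      branch 2.2.1.2.1.2 (add not not c, not c):
                        × closes — contains both c and not c.
                  branch 2.2.1.2.2 (add not not d):
                    (not c iff c): β-rule — branch into not c, c  //  not not c, not c.
                      branch 2.2.1.2.2.1 (add not c, c):
                        × closes — contains both c and not c.
                      branch 2.2.1.2.2.2 (add not not c, not c):
                        × closes — contains both c and not c.
          branch 2.2.2 (add not (not c iff c), ((d or d) and not d)):
            ((d or d) and not d): α-rule — add (d or d), not d.
            not (not c iff c): β-rule — branch into not c, not c  //  not not c, c.
              branch 2.2.2.1 (add not c, not c):
                × closes — contains both c and not c.
              branch 2.2.2.2 (add not not c, c):
                not ((d or d) and not d): β-rule — branch into not (d or d)  //  not not d.
                  branch 2.2.2.2.1 (add not (d or d)):
                    not (d or d): α-rule — add not d, not d.
                    not (not c iff c): β-rule — branch into not c, not c  //  not not c, c.
                      branch 2.2.2.2.1.1 (add not c, not c):
                        × closes — contains both c and not c.
                      branch 2.2.2.2.1.2 (add not not c, c):
                        (d or d): β-rule — branch into d  //  d.
                          branch 2.2.2.2.1.2.1 (add d):
                            × closes — contains both d and not d.
                          branch 2.2.2.2.1.2.2 (add d):
                            × closes — contains both d and not d.
                  branch 2.2.2.2.2 (add not not d):
                    × closes — contains both d and not d.
All 15 branches close.
Every branch closed, so the negation is unsatisfiable and the formula is valid.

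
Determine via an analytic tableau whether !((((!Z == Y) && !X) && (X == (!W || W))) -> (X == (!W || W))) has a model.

Initial set: {!((((!Z == Y) && !X) && (X == (!W || W))) -> (X == (!W || W)))}.
!((((!Z == Y) && !X) && (X == (!W || W))) -> (X == (!W || W))): α-rule — add (((!Z == Y) && !X) && (X == (!W || W))), !(X == (!W || W)).
(((!Z == Y) && !X) && (X == (!W || W))): α-rule — add ((!Z == Y) && !X), (X == (!W || W)).
((!Z == Y) && !X): α-rule — add (!Z == Y), !X.
!(X == (!W || W)): β-rule — branch into X, !(!W || W)  //  !X, (!W || W).
  branch 1 (add X, !(!W || W)):
    × closes — contains both X and !X.
  branch 2 (add !X, (!W || W)):
    (X == (!W || W)): β-rule — branch into X, (!W || W)  //  !X, !(!W || W).
      branch 2.1 (add X, (!W || W)):
        × closes — contains both X and !X.
      branch 2.2 (add !X, !(!W || W)):
        !(!W || W): α-rule — add !!W, !W.
        × closes — contains both W and !W.
All 3 branches close.
Every branch closed; the formula is unsatisfiable.

Unsatisfiable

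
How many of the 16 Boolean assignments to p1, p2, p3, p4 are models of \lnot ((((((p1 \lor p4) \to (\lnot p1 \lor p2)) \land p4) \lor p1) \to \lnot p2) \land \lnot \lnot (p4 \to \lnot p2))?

Initial set: {\lnot ((((((p1 \lor p4) \to (\lnot p1 \lor p2)) \land p4) \lor p1) \to \lnot p2) \land \lnot \lnot (p4 \to \lnot p2))}.
\lnot ((((((p1 \lor p4) \to (\lnot p1 \lor p2)) \land p4) \lor p1) \to \lnot p2) \land \lnot \lnot (p4 \to \lnot p2)): β-rule — branch into \lnot (((((p1 \lor p4) \to (\lnot p1 \lor p2)) \land p4) \lor p1) \to \lnot p2)  //  \lnot \lnot \lnot (p4 \to \lnot p2).
  branch 1 (add \lnot (((((p1 \lor p4) \to (\lnot p1 \lor p2)) \land p4) \lor p1) \to \lnot p2)):
    \lnot (((((p1 \lor p4) \to (\lnot p1 \lor p2)) \land p4) \lor p1) \to \lnot p2): α-rule — add ((((p1 \lor p4) \to (\lnot p1 \lor p2)) \land p4) \lor p1), \lnot \lnot p2.
    ((((p1 \lor p4) \to (\lnot p1 \lor p2)) \land p4) \lor p1): β-rule — branch into (((p1 \lor p4) \to (\lnot p1 \lor p2)) \land p4)  //  p1.
      branch 1.1 (add (((p1 \lor p4) \to (\lnot p1 \lor p2)) \land p4)):
        (((p1 \lor p4) \to (\lnot p1 \lor p2)) \land p4): α-rule — add ((p1 \lor p4) \to (\lnot p1 \lor p2)), p4.
        ((p1 \lor p4) \to (\lnot p1 \lor p2)): β-rule — branch into \lnot (p1 \lor p4)  //  (\lnot p1 \lor p2).
          branch 1.1.1 (add \lnot (p1 \lor p4)):
            \lnot (p1 \lor p4): α-rule — add \lnot p1, \lnot p4.
            × closes — contains both p4 and \lnot p4.
          branch 1.1.2 (add (\lnot p1 \lor p2)):
            (\lnot p1 \lor p2): β-rule — branch into \lnot p1  //  p2.
              branch 1.1.2.1 (add \lnot p1):
                ○ open, literals {p1=F, p2=T, p4=T}.
              branch 1.1.2.2 (add p2):
                ○ open, literals {p2=T, p4=T}.
      branch 1.2 (add p1):
        ○ open, literals {p1=T, p2=T}.
  branch 2 (add \lnot \lnot \lnot (p4 \to \lnot p2)):
    \lnot \lnot \lnot (p4 \to \lnot p2): drop double negation, giving \lnot (p4 \to \lnot p2).
    \lnot (p4 \to \lnot p2): α-rule — add p4, \lnot \lnot p2.
    ○ open, literals {p2=T, p4=T}.
1 branch closed, 4 open.
Each open branch fixes some atoms; the unmentioned ones are free. Counting distinct full assignments: branch {p1=F, p2=T, p4=T} (p3) contributes 2 new; branch {p2=T, p4=T} (p1, p3) contributes 2 new; branch {p1=T, p2=T} (p3, p4) contributes 2 new; branch {p2=T, p4=T} (p1, p3) contributes 0 new. Total: 6.

6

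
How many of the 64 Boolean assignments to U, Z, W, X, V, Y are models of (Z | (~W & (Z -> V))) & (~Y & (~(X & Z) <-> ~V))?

12

Initial set: {((Z | (~W & (Z -> V))) & (~Y & (~(X & Z) <-> ~V)))}.
((Z | (~W & (Z -> V))) & (~Y & (~(X & Z) <-> ~V))): α-rule — add (Z | (~W & (Z -> V))), (~Y & (~(X & Z) <-> ~V)).
(~Y & (~(X & Z) <-> ~V)): α-rule — add ~Y, (~(X & Z) <-> ~V).
(Z | (~W & (Z -> V))): β-rule — branch into Z  //  (~W & (Z -> V)).
  branch 1 (add Z):
    (~(X & Z) <-> ~V): β-rule — branch into ~(X & Z), ~V  //  ~~(X & Z), ~~V.
      branch 1.1 (add ~(X & Z), ~V):
        ~(X & Z): β-rule — branch into ~X  //  ~Z.
          branch 1.1.1 (add ~X):
            ○ open, literals {V=0, X=0, Y=0, Z=1}.
          branch 1.1.2 (add ~Z):
            × closes — contains both Z and ~Z.
      branch 1.2 (add ~~(X & Z), ~~V):
        ~~(X & Z): α-rule — add X, Z.
        ○ open, literals {V=1, X=1, Y=0, Z=1}.
  branch 2 (add (~W & (Z -> V))):
    (~W & (Z -> V)): α-rule — add ~W, (Z -> V).
    (~(X & Z) <-> ~V): β-rule — branch into ~(X & Z), ~V  //  ~~(X & Z), ~~V.
      branch 2.1 (add ~(X & Z), ~V):
        (Z -> V): β-rule — branch into ~Z  //  V.
          branch 2.1.1 (add ~Z):
            ~(X & Z): β-rule — branch into ~X  //  ~Z.
              branch 2.1.1.1 (add ~X):
                ○ open, literals {V=0, W=0, X=0, Y=0, Z=0}.
              branch 2.1.1.2 (add ~Z):
                ○ open, literals {V=0, W=0, Y=0, Z=0}.
          branch 2.1.2 (add V):
            × closes — contains both V and ~V.
      branch 2.2 (add ~~(X & Z), ~~V):
        ~~(X & Z): α-rule — add X, Z.
        (Z -> V): β-rule — branch into ~Z  //  V.
          branch 2.2.1 (add ~Z):
            × closes — contains both Z and ~Z.
          branch 2.2.2 (add V):
            ○ open, literals {V=1, W=0, X=1, Y=0, Z=1}.
3 branches closed, 5 open.
Each open branch fixes some atoms; the unmentioned ones are free. Counting distinct full assignments: branch {V=0, X=0, Y=0, Z=1} (U, W) contributes 4 new; branch {V=1, X=1, Y=0, Z=1} (U, W) contributes 4 new; branch {V=0, W=0, X=0, Y=0, Z=0} (U) contributes 2 new; branch {V=0, W=0, Y=0, Z=0} (U, X) contributes 2 new; branch {V=1, W=0, X=1, Y=0, Z=1} (U) contributes 0 new. Total: 12.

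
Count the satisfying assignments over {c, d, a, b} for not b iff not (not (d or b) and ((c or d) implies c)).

Initial set: {(not b iff not (not (d or b) and ((c or d) implies c)))}.
(not b iff not (not (d or b) and ((c or d) implies c))): β-rule — branch into not b, not (not (d or b) and ((c or d) implies c))  //  not not b, not not (not (d or b) and ((c or d) implies c)).
  branch 1 (add not b, not (not (d or b) and ((c or d) implies c))):
    not (not (d or b) and ((c or d) implies c)): β-rule — branch into not not (d or b)  //  not ((c or d) implies c).
      branch 1.1 (add not not (d or b)):
        not not (d or b): β-rule — branch into d  //  b.
          branch 1.1.1 (add d):
            ○ open, literals {b=0, d=1}.
          branch 1.1.2 (add b):
            × closes — contains both b and not b.
      branch 1.2 (add not ((c or d) implies c)):
        not ((c or d) implies c): α-rule — add (c or d), not c.
        (c or d): β-rule — branch into c  //  d.
          branch 1.2.1 (add c):
            × closes — contains both c and not c.
          branch 1.2.2 (add d):
            ○ open, literals {b=0, c=0, d=1}.
  branch 2 (add not not b, not not (not (d or b) and ((c or d) implies c))):
    not not (not (d or b) and ((c or d) implies c)): α-rule — add not (d or b), ((c or d) implies c).
    not (d or b): α-rule — add not d, not b.
    × closes — contains both b and not b.
3 branches closed, 2 open.
Each open branch fixes some atoms; the unmentioned ones are free. Counting distinct full assignments: branch {b=0, d=1} (c, a) contributes 4 new; branch {b=0, c=0, d=1} (a) contributes 0 new. Total: 4.

4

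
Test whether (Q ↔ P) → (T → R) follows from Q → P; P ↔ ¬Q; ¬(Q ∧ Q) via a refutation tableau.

Yes

Initial set: {(Q → P); (P ↔ ¬Q); ¬(Q ∧ Q); ¬((Q ↔ P) → (T → R))}.
¬((Q ↔ P) → (T → R)): α-rule — add (Q ↔ P), ¬(T → R).
¬(T → R): α-rule — add T, ¬R.
(Q → P): β-rule — branch into ¬Q  //  P.
  branch 1 (add ¬Q):
    (P ↔ ¬Q): β-rule — branch into P, ¬Q  //  ¬P, ¬¬Q.
      branch 1.1 (add P, ¬Q):
        ¬(Q ∧ Q): β-rule — branch into ¬Q  //  ¬Q.
          branch 1.1.1 (add ¬Q):
            (Q ↔ P): β-rule — branch into Q, P  //  ¬Q, ¬P.
              branch 1.1.1.1 (add Q, P):
                × closes — contains both Q and ¬Q.
              branch 1.1.1.2 (add ¬Q, ¬P):
                × closes — contains both P and ¬P.
          branch 1.1.2 (add ¬Q):
            (Q ↔ P): β-rule — branch into Q, P  //  ¬Q, ¬P.
              branch 1.1.2.1 (add Q, P):
                × closes — contains both Q and ¬Q.
              branch 1.1.2.2 (add ¬Q, ¬P):
                × closes — contains both P and ¬P.
      branch 1.2 (add ¬P, ¬¬Q):
        × closes — contains both Q and ¬Q.
  branch 2 (add P):
    (P ↔ ¬Q): β-rule — branch into P, ¬Q  //  ¬P, ¬¬Q.
      branch 2.1 (add P, ¬Q):
        ¬(Q ∧ Q): β-rule — branch into ¬Q  //  ¬Q.
          branch 2.1.1 (add ¬Q):
            (Q ↔ P): β-rule — branch into Q, P  //  ¬Q, ¬P.
              branch 2.1.1.1 (add Q, P):
                × closes — contains both Q and ¬Q.
              branch 2.1.1.2 (add ¬Q, ¬P):
                × closes — contains both P and ¬P.
          branch 2.1.2 (add ¬Q):
            (Q ↔ P): β-rule — branch into Q, P  //  ¬Q, ¬P.
              branch 2.1.2.1 (add Q, P):
                × closes — contains both Q and ¬Q.
              branch 2.1.2.2 (add ¬Q, ¬P):
                × closes — contains both P and ¬P.
      branch 2.2 (add ¬P, ¬¬Q):
        × closes — contains both P and ¬P.
All 10 branches close.
Every branch closed, so the premises entail the conclusion.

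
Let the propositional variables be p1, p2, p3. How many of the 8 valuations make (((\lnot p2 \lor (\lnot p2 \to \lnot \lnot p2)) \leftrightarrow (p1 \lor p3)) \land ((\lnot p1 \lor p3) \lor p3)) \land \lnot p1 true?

Initial set: {((((\lnot p2 \lor (\lnot p2 \to \lnot \lnot p2)) \leftrightarrow (p1 \lor p3)) \land ((\lnot p1 \lor p3) \lor p3)) \land \lnot p1)}.
((((\lnot p2 \lor (\lnot p2 \to \lnot \lnot p2)) \leftrightarrow (p1 \lor p3)) \land ((\lnot p1 \lor p3) \lor p3)) \land \lnot p1): α-rule — add (((\lnot p2 \lor (\lnot p2 \to \lnot \lnot p2)) \leftrightarrow (p1 \lor p3)) \land ((\lnot p1 \lor p3) \lor p3)), \lnot p1.
(((\lnot p2 \lor (\lnot p2 \to \lnot \lnot p2)) \leftrightarrow (p1 \lor p3)) \land ((\lnot p1 \lor p3) \lor p3)): α-rule — add ((\lnot p2 \lor (\lnot p2 \to \lnot \lnot p2)) \leftrightarrow (p1 \lor p3)), ((\lnot p1 \lor p3) \lor p3).
((\lnot p2 \lor (\lnot p2 \to \lnot \lnot p2)) \leftrightarrow (p1 \lor p3)): β-rule — branch into (\lnot p2 \lor (\lnot p2 \to \lnot \lnot p2)), (p1 \lor p3)  //  \lnot (\lnot p2 \lor (\lnot p2 \to \lnot \lnot p2)), \lnot (p1 \lor p3).
  branch 1 (add (\lnot p2 \lor (\lnot p2 \to \lnot \lnot p2)), (p1 \lor p3)):
    ((\lnot p1 \lor p3) \lor p3): β-rule — branch into (\lnot p1 \lor p3)  //  p3.
      branch 1.1 (add (\lnot p1 \lor p3)):
        (\lnot p2 \lor (\lnot p2 \to \lnot \lnot p2)): β-rule — branch into \lnot p2  //  (\lnot p2 \to \lnot \lnot p2).
          branch 1.1.1 (add \lnot p2):
            (p1 \lor p3): β-rule — branch into p1  //  p3.
              branch 1.1.1.1 (add p1):
                × closes — contains both p1 and \lnot p1.
              branch 1.1.1.2 (add p3):
                (\lnot p1 \lor p3): β-rule — branch into \lnot p1  //  p3.
                  branch 1.1.1.2.1 (add \lnot p1):
                    ○ open, literals {p1=F, p2=F, p3=T}.
                  branch 1.1.1.2.2 (add p3):
                    ○ open, literals {p1=F, p2=F, p3=T}.
          branch 1.1.2 (add (\lnot p2 \to \lnot \lnot p2)):
            (p1 \lor p3): β-rule — branch into p1  //  p3.
              branch 1.1.2.1 (add p1):
                × closes — contains both p1 and \lnot p1.
              branch 1.1.2.2 (add p3):
                (\lnot p1 \lor p3): β-rule — branch into \lnot p1  //  p3.
                  branch 1.1.2.2.1 (add \lnot p1):
                    (\lnot p2 \to \lnot \lnot p2): β-rule — branch into \lnot \lnot p2  //  \lnot \lnot p2.
                      branch 1.1.2.2.1.1 (add \lnot \lnot p2):
                        ○ open, literals {p1=F, p2=T, p3=T}.
                      branch 1.1.2.2.1.2 (add \lnot \lnot p2):
                        \lnot \lnot p2: drop double negation, giving p2.
                        ○ open, literals {p1=F, p2=T, p3=T}.
                  branch 1.1.2.2.2 (add p3):
                    (\lnot p2 \to \lnot \lnot p2): β-rule — branch into \lnot \lnot p2  //  \lnot \lnot p2.
                      branch 1.1.2.2.2.1 (add \lnot \lnot p2):
                        ○ open, literals {p1=F, p2=T, p3=T}.
                      branch 1.1.2.2.2.2 (add \lnot \lnot p2):
                        \lnot \lnot p2: drop double negation, giving p2.
                        ○ open, literals {p1=F, p2=T, p3=T}.
      branch 1.2 (add p3):
        (\lnot p2 \lor (\lnot p2 \to \lnot \lnot p2)): β-rule — branch into \lnot p2  //  (\lnot p2 \to \lnot \lnot p2).
          branch 1.2.1 (add \lnot p2):
            (p1 \lor p3): β-rule — branch into p1  //  p3.
              branch 1.2.1.1 (add p1):
                × closes — contains both p1 and \lnot p1.
              branch 1.2.1.2 (add p3):
                ○ open, literals {p1=F, p2=F, p3=T}.
          branch 1.2.2 (add (\lnot p2 \to \lnot \lnot p2)):
            (p1 \lor p3): β-rule — branch into p1  //  p3.
              branch 1.2.2.1 (add p1):
                × closes — contains both p1 and \lnot p1.
              branch 1.2.2.2 (add p3):
                (\lnot p2 \to \lnot \lnot p2): β-rule — branch into \lnot \lnot p2  //  \lnot \lnot p2.
                  branch 1.2.2.2.1 (add \lnot \lnot p2):
                    ○ open, literals {p1=F, p2=T, p3=T}.
                  branch 1.2.2.2.2 (add \lnot \lnot p2):
                    \lnot \lnot p2: drop double negation, giving p2.
                    ○ open, literals {p1=F, p2=T, p3=T}.
  branch 2 (add \lnot (\lnot p2 \lor (\lnot p2 \to \lnot \lnot p2)), \lnot (p1 \lor p3)):
    \lnot (\lnot p2 \lor (\lnot p2 \to \lnot \lnot p2)): α-rule — add \lnot \lnot p2, \lnot (\lnot p2 \to \lnot \lnot p2).
    \lnot (p1 \lor p3): α-rule — add \lnot p1, \lnot p3.
    \lnot (\lnot p2 \to \lnot \lnot p2): α-rule — add \lnot p2, \lnot \lnot \lnot p2.
    × closes — contains both p2 and \lnot p2.
5 branches closed, 9 open.
Each open branch fixes some atoms; the unmentioned ones are free. Counting distinct full assignments: branch {p1=F, p2=F, p3=T} (none free) contributes 1 new; branch {p1=F, p2=F, p3=T} (none free) contributes 0 new; branch {p1=F, p2=T, p3=T} (none free) contributes 1 new; branch {p1=F, p2=T, p3=T} (none free) contributes 0 new; branch {p1=F, p2=T, p3=T} (none free) contributes 0 new; branch {p1=F, p2=T, p3=T} (none free) contributes 0 new; branch {p1=F, p2=F, p3=T} (none free) contributes 0 new; branch {p1=F, p2=T, p3=T} (none free) contributes 0 new; branch {p1=F, p2=T, p3=T} (none free) contributes 0 new. Total: 2.

2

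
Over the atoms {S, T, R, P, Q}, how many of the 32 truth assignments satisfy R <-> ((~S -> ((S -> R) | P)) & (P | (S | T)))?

16

Initial set: {(R <-> ((~S -> ((S -> R) | P)) & (P | (S | T))))}.
(R <-> ((~S -> ((S -> R) | P)) & (P | (S | T)))): β-rule — branch into R, ((~S -> ((S -> R) | P)) & (P | (S | T)))  //  ~R, ~((~S -> ((S -> R) | P)) & (P | (S | T))).
  branch 1 (add R, ((~S -> ((S -> R) | P)) & (P | (S | T)))):
    ((~S -> ((S -> R) | P)) & (P | (S | T))): α-rule — add (~S -> ((S -> R) | P)), (P | (S | T)).
    (~S -> ((S -> R) | P)): β-rule — branch into ~~S  //  ((S -> R) | P).
      branch 1.1 (add ~~S):
        (P | (S | T)): β-rule — branch into P  //  (S | T).
          branch 1.1.1 (add P):
            ○ open, literals {P=T, R=T, S=T}.
          branch 1.1.2 (add (S | T)):
            (S | T): β-rule — branch into S  //  T.
              branch 1.1.2.1 (add S):
                ○ open, literals {R=T, S=T}.
              branch 1.1.2.2 (add T):
                ○ open, literals {R=T, S=T, T=T}.
      branch 1.2 (add ((S -> R) | P)):
        (P | (S | T)): β-rule — branch into P  //  (S | T).
          branch 1.2.1 (add P):
            ((S -> R) | P): β-rule — branch into (S -> R)  //  P.
              branch 1.2.1.1 (add (S -> R)):
                (S -> R): β-rule — branch into ~S  //  R.
                  branch 1.2.1.1.1 (add ~S):
                    ○ open, literals {P=T, R=T, S=F}.
                  branch 1.2.1.1.2 (add R):
                    ○ open, literals {P=T, R=T}.
              branch 1.2.1.2 (add P):
                ○ open, literals {P=T, R=T}.
          branch 1.2.2 (add (S | T)):
            ((S -> R) | P): β-rule — branch into (S -> R)  //  P.
              branch 1.2.2.1 (add (S -> R)):
                (S | T): β-rule — branch into S  //  T.
                  branch 1.2.2.1.1 (add S):
                    (S -> R): β-rule — branch into ~S  //  R.
                      branch 1.2.2.1.1.1 (add ~S):
                        × closes — contains both S and ~S.
                      branch 1.2.2.1.1.2 (add R):
                        ○ open, literals {R=T, S=T}.
                  branch 1.2.2.1.2 (add T):
                    (S -> R): β-rule — branch into ~S  //  R.
                      branch 1.2.2.1.2.1 (add ~S):
                        ○ open, literals {R=T, S=F, T=T}.
                      branch 1.2.2.1.2.2 (add R):
                        ○ open, literals {R=T, T=T}.
              branch 1.2.2.2 (add P):
                (S | T): β-rule — branch into S  //  T.
                  branch 1.2.2.2.1 (add S):
                    ○ open, literals {P=T, R=T, S=T}.
                  branch 1.2.2.2.2 (add T):
                    ○ open, literals {P=T, R=T, T=T}.
  branch 2 (add ~R, ~((~S -> ((S -> R) | P)) & (P | (S | T)))):
    ~((~S -> ((S -> R) | P)) & (P | (S | T))): β-rule — branch into ~(~S -> ((S -> R) | P))  //  ~(P | (S | T)).
      branch 2.1 (add ~(~S -> ((S -> R) | P))):
        ~(~S -> ((S -> R) | P)): α-rule — add ~S, ~((S -> R) | P).
        ~((S -> R) | P): α-rule — add ~(S -> R), ~P.
        ~(S -> R): α-rule — add S, ~R.
        × closes — contains both S and ~S.
      branch 2.2 (add ~(P | (S | T))):
        ~(P | (S | T)): α-rule — add ~P, ~(S | T).
        ~(S | T): α-rule — add ~S, ~T.
        ○ open, literals {P=F, R=F, S=F, T=F}.
2 branches closed, 12 open.
Each open branch fixes some atoms; the unmentioned ones are free. Counting distinct full assignments: branch {P=T, R=T, S=T} (T, Q) contributes 4 new; branch {R=T, S=T} (T, P, Q) contributes 4 new; branch {R=T, S=T, T=T} (P, Q) contributes 0 new; branch {P=T, R=T, S=F} (T, Q) contributes 4 new; branch {P=T, R=T} (S, T, Q) contributes 0 new; branch {P=T, R=T} (S, T, Q) contributes 0 new; branch {R=T, S=T} (T, P, Q) contributes 0 new; branch {R=T, S=F, T=T} (P, Q) contributes 2 new; branch {R=T, T=T} (S, P, Q) contributes 0 new; branch {P=T, R=T, S=T} (T, Q) contributes 0 new; branch {P=T, R=T, T=T} (S, Q) contributes 0 new; branch {P=F, R=F, S=F, T=F} (Q) contributes 2 new. Total: 16.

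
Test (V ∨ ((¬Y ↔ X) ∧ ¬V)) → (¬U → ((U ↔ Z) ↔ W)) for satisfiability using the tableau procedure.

Initial set: {((V ∨ ((¬Y ↔ X) ∧ ¬V)) → (¬U → ((U ↔ Z) ↔ W)))}.
((V ∨ ((¬Y ↔ X) ∧ ¬V)) → (¬U → ((U ↔ Z) ↔ W))): β-rule — branch into ¬(V ∨ ((¬Y ↔ X) ∧ ¬V))  //  (¬U → ((U ↔ Z) ↔ W)).
  branch 1 (add ¬(V ∨ ((¬Y ↔ X) ∧ ¬V))):
    ¬(V ∨ ((¬Y ↔ X) ∧ ¬V)): α-rule — add ¬V, ¬((¬Y ↔ X) ∧ ¬V).
    ¬((¬Y ↔ X) ∧ ¬V): β-rule — branch into ¬(¬Y ↔ X)  //  ¬¬V.
      branch 1.1 (add ¬(¬Y ↔ X)):
        ¬(¬Y ↔ X): β-rule — branch into ¬Y, ¬X  //  ¬¬Y, X.
          branch 1.1.1 (add ¬Y, ¬X):
            ○ open, literals {V=false, X=false, Y=false}.
          branch 1.1.2 (add ¬¬Y, X):
            ○ open, literals {V=false, X=true, Y=true}.
      branch 1.2 (add ¬¬V):
        × closes — contains both V and ¬V.
  branch 2 (add (¬U → ((U ↔ Z) ↔ W))):
    (¬U → ((U ↔ Z) ↔ W)): β-rule — branch into ¬¬U  //  ((U ↔ Z) ↔ W).
      branch 2.1 (add ¬¬U):
        ○ open, literals {U=true}.
      branch 2.2 (add ((U ↔ Z) ↔ W)):
        ((U ↔ Z) ↔ W): β-rule — branch into (U ↔ Z), W  //  ¬(U ↔ Z), ¬W.
          branch 2.2.1 (add (U ↔ Z), W):
            (U ↔ Z): β-rule — branch into U, Z  //  ¬U, ¬Z.
              branch 2.2.1.1 (add U, Z):
                ○ open, literals {U=true, W=true, Z=true}.
              branch 2.2.1.2 (add ¬U, ¬Z):
                ○ open, literals {U=false, W=true, Z=false}.
          branch 2.2.2 (add ¬(U ↔ Z), ¬W):
            ¬(U ↔ Z): β-rule — branch into U, ¬Z  //  ¬U, Z.
              branch 2.2.2.1 (add U, ¬Z):
                ○ open, literals {U=true, W=false, Z=false}.
              branch 2.2.2.2 (add ¬U, Z):
                ○ open, literals {U=false, W=false, Z=true}.
1 branch closed, 7 open.
An open branch gives a satisfying assignment: V=false, X=false, Y=false.

Satisfiable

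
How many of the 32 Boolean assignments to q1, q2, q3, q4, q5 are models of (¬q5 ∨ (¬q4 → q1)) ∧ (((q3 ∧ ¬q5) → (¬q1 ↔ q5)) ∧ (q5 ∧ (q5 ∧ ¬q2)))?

6

Initial set: {((¬q5 ∨ (¬q4 → q1)) ∧ (((q3 ∧ ¬q5) → (¬q1 ↔ q5)) ∧ (q5 ∧ (q5 ∧ ¬q2))))}.
((¬q5 ∨ (¬q4 → q1)) ∧ (((q3 ∧ ¬q5) → (¬q1 ↔ q5)) ∧ (q5 ∧ (q5 ∧ ¬q2)))): α-rule — add (¬q5 ∨ (¬q4 → q1)), (((q3 ∧ ¬q5) → (¬q1 ↔ q5)) ∧ (q5 ∧ (q5 ∧ ¬q2))).
(((q3 ∧ ¬q5) → (¬q1 ↔ q5)) ∧ (q5 ∧ (q5 ∧ ¬q2))): α-rule — add ((q3 ∧ ¬q5) → (¬q1 ↔ q5)), (q5 ∧ (q5 ∧ ¬q2)).
(q5 ∧ (q5 ∧ ¬q2)): α-rule — add q5, (q5 ∧ ¬q2).
(q5 ∧ ¬q2): α-rule — add q5, ¬q2.
(¬q5 ∨ (¬q4 → q1)): β-rule — branch into ¬q5  //  (¬q4 → q1).
  branch 1 (add ¬q5):
    × closes — contains both q5 and ¬q5.
  branch 2 (add (¬q4 → q1)):
    ((q3 ∧ ¬q5) → (¬q1 ↔ q5)): β-rule — branch into ¬(q3 ∧ ¬q5)  //  (¬q1 ↔ q5).
      branch 2.1 (add ¬(q3 ∧ ¬q5)):
        (¬q4 → q1): β-rule — branch into ¬¬q4  //  q1.
          branch 2.1.1 (add ¬¬q4):
            ¬(q3 ∧ ¬q5): β-rule — branch into ¬q3  //  ¬¬q5.
              branch 2.1.1.1 (add ¬q3):
                ○ open, literals {q2=0, q3=0, q4=1, q5=1}.
              branch 2.1.1.2 (add ¬¬q5):
                ○ open, literals {q2=0, q4=1, q5=1}.
          branch 2.1.2 (add q1):
            ¬(q3 ∧ ¬q5): β-rule — branch into ¬q3  //  ¬¬q5.
              branch 2.1.2.1 (add ¬q3):
                ○ open, literals {q1=1, q2=0, q3=0, q5=1}.
              branch 2.1.2.2 (add ¬¬q5):
                ○ open, literals {q1=1, q2=0, q5=1}.
      branch 2.2 (add (¬q1 ↔ q5)):
        (¬q4 → q1): β-rule — branch into ¬¬q4  //  q1.
          branch 2.2.1 (add ¬¬q4):
            (¬q1 ↔ q5): β-rule — branch into ¬q1, q5  //  ¬¬q1, ¬q5.
              branch 2.2.1.1 (add ¬q1, q5):
                ○ open, literals {q1=0, q2=0, q4=1, q5=1}.
              branch 2.2.1.2 (add ¬¬q1, ¬q5):
                × closes — contains both q5 and ¬q5.
          branch 2.2.2 (add q1):
            (¬q1 ↔ q5): β-rule — branch into ¬q1, q5  //  ¬¬q1, ¬q5.
              branch 2.2.2.1 (add ¬q1, q5):
                × closes — contains both q1 and ¬q1.
              branch 2.2.2.2 (add ¬¬q1, ¬q5):
                × closes — contains both q5 and ¬q5.
4 branches closed, 5 open.
Each open branch fixes some atoms; the unmentioned ones are free. Counting distinct full assignments: branch {q2=0, q3=0, q4=1, q5=1} (q1) contributes 2 new; branch {q2=0, q4=1, q5=1} (q1, q3) contributes 2 new; branch {q1=1, q2=0, q3=0, q5=1} (q4) contributes 1 new; branch {q1=1, q2=0, q5=1} (q3, q4) contributes 1 new; branch {q1=0, q2=0, q4=1, q5=1} (q3) contributes 0 new. Total: 6.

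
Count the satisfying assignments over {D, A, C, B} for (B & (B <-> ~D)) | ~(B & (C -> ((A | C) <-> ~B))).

14

Initial set: {((B & (B <-> ~D)) | ~(B & (C -> ((A | C) <-> ~B))))}.
((B & (B <-> ~D)) | ~(B & (C -> ((A | C) <-> ~B)))): β-rule — branch into (B & (B <-> ~D))  //  ~(B & (C -> ((A | C) <-> ~B))).
  branch 1 (add (B & (B <-> ~D))):
    (B & (B <-> ~D)): α-rule — add B, (B <-> ~D).
    (B <-> ~D): β-rule — branch into B, ~D  //  ~B, ~~D.
      branch 1.1 (add B, ~D):
        ○ open, literals {B=1, D=0}.
      branch 1.2 (add ~B, ~~D):
        × closes — contains both B and ~B.
  branch 2 (add ~(B & (C -> ((A | C) <-> ~B)))):
    ~(B & (C -> ((A | C) <-> ~B))): β-rule — branch into ~B  //  ~(C -> ((A | C) <-> ~B)).
      branch 2.1 (add ~B):
        ○ open, literals {B=0}.
      branch 2.2 (add ~(C -> ((A | C) <-> ~B))):
        ~(C -> ((A | C) <-> ~B)): α-rule — add C, ~((A | C) <-> ~B).
        ~((A | C) <-> ~B): β-rule — branch into (A | C), ~~B  //  ~(A | C), ~B.
          branch 2.2.1 (add (A | C), ~~B):
            (A | C): β-rule — branch into A  //  C.
              branch 2.2.1.1 (add A):
                ○ open, literals {A=1, B=1, C=1}.
              branch 2.2.1.2 (add C):
                ○ open, literals {B=1, C=1}.
          branch 2.2.2 (add ~(A | C), ~B):
            ~(A | C): α-rule — add ~A, ~C.
            × closes — contains both C and ~C.
2 branches closed, 4 open.
Each open branch fixes some atoms; the unmentioned ones are free. Counting distinct full assignments: branch {B=1, D=0} (A, C) contributes 4 new; branch {B=0} (D, A, C) contributes 8 new; branch {A=1, B=1, C=1} (D) contributes 1 new; branch {B=1, C=1} (D, A) contributes 1 new. Total: 14.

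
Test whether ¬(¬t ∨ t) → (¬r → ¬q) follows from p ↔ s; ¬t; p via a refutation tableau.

Yes

Initial set: {T (p ↔ s); T ¬t; T p; F (¬(¬t ∨ t) → (¬r → ¬q))}.
F (¬(¬t ∨ t) → (¬r → ¬q)): α-rule — add T ¬(¬t ∨ t), F (¬r → ¬q).
T ¬(¬t ∨ t): α-rule — add F ¬t, F t.
× closes — contains both t and ¬t.
All 1 branch closes.
Every branch closed, so the premises entail the conclusion.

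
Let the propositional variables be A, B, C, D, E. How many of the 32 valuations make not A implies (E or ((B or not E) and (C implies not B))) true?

30

Initial set: {(not A implies (E or ((B or not E) and (C implies not B))))}.
(not A implies (E or ((B or not E) and (C implies not B)))): β-rule — branch into not not A  //  (E or ((B or not E) and (C implies not B))).
  branch 1 (add not not A):
    ○ open, literals {A=true}.
  branch 2 (add (E or ((B or not E) and (C implies not B)))):
    (E or ((B or not E) and (C implies not B))): β-rule — branch into E  //  ((B or not E) and (C implies not B)).
      branch 2.1 (add E):
        ○ open, literals {E=true}.
      branch 2.2 (add ((B or not E) and (C implies not B))):
        ((B or not E) and (C implies not B)): α-rule — add (B or not E), (C implies not B).
        (B or not E): β-rule — branch into B  //  not E.
          branch 2.2.1 (add B):
            (C implies not B): β-rule — branch into not C  //  not B.
              branch 2.2.1.1 (add not C):
                ○ open, literals {B=true, C=false}.
              branch 2.2.1.2 (add not B):
                × closes — contains both B and not B.
          branch 2.2.2 (add not E):
            (C implies not B): β-rule — branch into not C  //  not B.
              branch 2.2.2.1 (add not C):
                ○ open, literals {C=false, E=false}.
              branch 2.2.2.2 (add not B):
                ○ open, literals {B=false, E=false}.
1 branch closed, 5 open.
Each open branch fixes some atoms; the unmentioned ones are free. Counting distinct full assignments: branch {A=true} (B, C, D, E) contributes 16 new; branch {E=true} (A, B, C, D) contributes 8 new; branch {B=true, C=false} (A, D, E) contributes 2 new; branch {C=false, E=false} (A, B, D) contributes 2 new; branch {B=false, E=false} (A, C, D) contributes 2 new. Total: 30.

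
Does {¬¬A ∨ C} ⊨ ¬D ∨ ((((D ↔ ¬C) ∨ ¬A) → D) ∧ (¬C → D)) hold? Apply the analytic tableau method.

Yes

Initial set: {(¬¬A ∨ C); ¬(¬D ∨ ((((D ↔ ¬C) ∨ ¬A) → D) ∧ (¬C → D)))}.
¬(¬D ∨ ((((D ↔ ¬C) ∨ ¬A) → D) ∧ (¬C → D))): α-rule — add ¬¬D, ¬((((D ↔ ¬C) ∨ ¬A) → D) ∧ (¬C → D)).
(¬¬A ∨ C): β-rule — branch into ¬¬A  //  C.
  branch 1 (add ¬¬A):
    ¬¬A: drop double negation, giving A.
    ¬((((D ↔ ¬C) ∨ ¬A) → D) ∧ (¬C → D)): β-rule — branch into ¬(((D ↔ ¬C) ∨ ¬A) → D)  //  ¬(¬C → D).
      branch 1.1 (add ¬(((D ↔ ¬C) ∨ ¬A) → D)):
        ¬(((D ↔ ¬C) ∨ ¬A) → D): α-rule — add ((D ↔ ¬C) ∨ ¬A), ¬D.
        × closes — contains both D and ¬D.
      branch 1.2 (add ¬(¬C → D)):
        ¬(¬C → D): α-rule — add ¬C, ¬D.
        × closes — contains both D and ¬D.
  branch 2 (add C):
    ¬((((D ↔ ¬C) ∨ ¬A) → D) ∧ (¬C → D)): β-rule — branch into ¬(((D ↔ ¬C) ∨ ¬A) → D)  //  ¬(¬C → D).
      branch 2.1 (add ¬(((D ↔ ¬C) ∨ ¬A) → D)):
        ¬(((D ↔ ¬C) ∨ ¬A) → D): α-rule — add ((D ↔ ¬C) ∨ ¬A), ¬D.
        × closes — contains both D and ¬D.
      branch 2.2 (add ¬(¬C → D)):
        ¬(¬C → D): α-rule — add ¬C, ¬D.
        × closes — contains both C and ¬C.
All 4 branches close.
Every branch closed, so the premises entail the conclusion.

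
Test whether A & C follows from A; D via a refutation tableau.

No

Initial set: {A; D; ~(A & C)}.
~(A & C): β-rule — branch into ~A  //  ~C.
  branch 1 (add ~A):
    × closes — contains both A and ~A.
  branch 2 (add ~C):
    ○ open, literals {A=T, C=F, D=T}.
1 branch closed, 1 open.
An open branch gives a countermodel: A=T, C=F, D=T (unmentioned atoms arbitrary); the premises hold there but the conclusion fails.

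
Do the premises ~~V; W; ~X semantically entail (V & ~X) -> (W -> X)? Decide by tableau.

No

Initial set: {~~V; W; ~X; ~((V & ~X) -> (W -> X))}.
~~V: drop double negation, giving V.
~((V & ~X) -> (W -> X)): α-rule — add (V & ~X), ~(W -> X).
(V & ~X): α-rule — add V, ~X.
~(W -> X): α-rule — add W, ~X.
○ open, literals {V=T, W=T, X=F}.
0 branches closed, 1 open.
An open branch gives a countermodel: V=T, W=T, X=F (unmentioned atoms arbitrary); the premises hold there but the conclusion fails.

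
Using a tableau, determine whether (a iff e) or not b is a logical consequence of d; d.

Initial set: {d; d; not ((a iff e) or not b)}.
not ((a iff e) or not b): α-rule — add not (a iff e), not not b.
not (a iff e): β-rule — branch into a, not e  //  not a, e.
  branch 1 (add a, not e):
    ○ open, literals {a=1, b=1, d=1, e=0}.
  branch 2 (add not a, e):
    ○ open, literals {a=0, b=1, d=1, e=1}.
0 branches closed, 2 open.
An open branch gives a countermodel: a=1, b=1, d=1, e=0 (unmentioned atoms arbitrary); the premises hold there but the conclusion fails.

No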